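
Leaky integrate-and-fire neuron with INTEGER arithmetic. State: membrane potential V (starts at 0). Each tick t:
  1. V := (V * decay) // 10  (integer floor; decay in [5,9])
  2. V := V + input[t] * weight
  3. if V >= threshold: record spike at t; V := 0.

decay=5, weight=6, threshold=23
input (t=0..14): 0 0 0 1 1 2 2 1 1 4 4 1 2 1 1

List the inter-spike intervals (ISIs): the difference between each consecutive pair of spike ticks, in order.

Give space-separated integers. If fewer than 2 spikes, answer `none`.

t=0: input=0 -> V=0
t=1: input=0 -> V=0
t=2: input=0 -> V=0
t=3: input=1 -> V=6
t=4: input=1 -> V=9
t=5: input=2 -> V=16
t=6: input=2 -> V=20
t=7: input=1 -> V=16
t=8: input=1 -> V=14
t=9: input=4 -> V=0 FIRE
t=10: input=4 -> V=0 FIRE
t=11: input=1 -> V=6
t=12: input=2 -> V=15
t=13: input=1 -> V=13
t=14: input=1 -> V=12

Answer: 1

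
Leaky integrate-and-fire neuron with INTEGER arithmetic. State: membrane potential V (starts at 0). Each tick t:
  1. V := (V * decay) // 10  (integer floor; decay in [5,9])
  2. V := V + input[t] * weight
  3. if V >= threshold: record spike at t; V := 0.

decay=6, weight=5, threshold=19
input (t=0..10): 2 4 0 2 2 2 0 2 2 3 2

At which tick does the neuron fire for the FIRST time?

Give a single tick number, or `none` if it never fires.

Answer: 1

Derivation:
t=0: input=2 -> V=10
t=1: input=4 -> V=0 FIRE
t=2: input=0 -> V=0
t=3: input=2 -> V=10
t=4: input=2 -> V=16
t=5: input=2 -> V=0 FIRE
t=6: input=0 -> V=0
t=7: input=2 -> V=10
t=8: input=2 -> V=16
t=9: input=3 -> V=0 FIRE
t=10: input=2 -> V=10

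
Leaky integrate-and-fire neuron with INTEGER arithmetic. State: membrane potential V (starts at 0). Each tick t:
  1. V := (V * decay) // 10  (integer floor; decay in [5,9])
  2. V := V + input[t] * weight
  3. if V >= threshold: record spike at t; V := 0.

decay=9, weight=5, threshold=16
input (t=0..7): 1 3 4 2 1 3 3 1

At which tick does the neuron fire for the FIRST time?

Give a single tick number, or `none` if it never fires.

t=0: input=1 -> V=5
t=1: input=3 -> V=0 FIRE
t=2: input=4 -> V=0 FIRE
t=3: input=2 -> V=10
t=4: input=1 -> V=14
t=5: input=3 -> V=0 FIRE
t=6: input=3 -> V=15
t=7: input=1 -> V=0 FIRE

Answer: 1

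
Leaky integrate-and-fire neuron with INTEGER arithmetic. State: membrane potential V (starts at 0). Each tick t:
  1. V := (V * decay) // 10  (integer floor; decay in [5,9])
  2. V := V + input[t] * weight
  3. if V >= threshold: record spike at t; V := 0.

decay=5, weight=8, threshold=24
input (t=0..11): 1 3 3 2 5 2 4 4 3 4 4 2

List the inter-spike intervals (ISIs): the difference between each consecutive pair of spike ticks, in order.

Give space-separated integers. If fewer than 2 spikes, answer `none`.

Answer: 1 2 2 1 1 1 1

Derivation:
t=0: input=1 -> V=8
t=1: input=3 -> V=0 FIRE
t=2: input=3 -> V=0 FIRE
t=3: input=2 -> V=16
t=4: input=5 -> V=0 FIRE
t=5: input=2 -> V=16
t=6: input=4 -> V=0 FIRE
t=7: input=4 -> V=0 FIRE
t=8: input=3 -> V=0 FIRE
t=9: input=4 -> V=0 FIRE
t=10: input=4 -> V=0 FIRE
t=11: input=2 -> V=16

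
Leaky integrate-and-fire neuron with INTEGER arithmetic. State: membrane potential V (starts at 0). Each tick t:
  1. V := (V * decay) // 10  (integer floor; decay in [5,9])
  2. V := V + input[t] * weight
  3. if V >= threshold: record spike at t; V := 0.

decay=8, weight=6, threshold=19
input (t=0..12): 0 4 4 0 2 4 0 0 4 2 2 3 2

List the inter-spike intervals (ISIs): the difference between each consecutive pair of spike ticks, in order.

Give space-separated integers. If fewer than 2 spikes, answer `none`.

t=0: input=0 -> V=0
t=1: input=4 -> V=0 FIRE
t=2: input=4 -> V=0 FIRE
t=3: input=0 -> V=0
t=4: input=2 -> V=12
t=5: input=4 -> V=0 FIRE
t=6: input=0 -> V=0
t=7: input=0 -> V=0
t=8: input=4 -> V=0 FIRE
t=9: input=2 -> V=12
t=10: input=2 -> V=0 FIRE
t=11: input=3 -> V=18
t=12: input=2 -> V=0 FIRE

Answer: 1 3 3 2 2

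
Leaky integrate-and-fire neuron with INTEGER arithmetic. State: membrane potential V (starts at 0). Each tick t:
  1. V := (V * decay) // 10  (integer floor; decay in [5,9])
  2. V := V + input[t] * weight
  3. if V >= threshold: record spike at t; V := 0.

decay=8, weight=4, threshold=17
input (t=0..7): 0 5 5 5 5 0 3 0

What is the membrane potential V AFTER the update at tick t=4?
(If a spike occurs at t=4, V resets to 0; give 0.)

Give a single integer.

Answer: 0

Derivation:
t=0: input=0 -> V=0
t=1: input=5 -> V=0 FIRE
t=2: input=5 -> V=0 FIRE
t=3: input=5 -> V=0 FIRE
t=4: input=5 -> V=0 FIRE
t=5: input=0 -> V=0
t=6: input=3 -> V=12
t=7: input=0 -> V=9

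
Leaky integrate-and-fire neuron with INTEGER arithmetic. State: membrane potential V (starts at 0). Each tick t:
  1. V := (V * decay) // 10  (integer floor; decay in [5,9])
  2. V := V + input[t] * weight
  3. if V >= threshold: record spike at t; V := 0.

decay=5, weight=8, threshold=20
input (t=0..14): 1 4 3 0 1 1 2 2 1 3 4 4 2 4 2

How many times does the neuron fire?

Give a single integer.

Answer: 7

Derivation:
t=0: input=1 -> V=8
t=1: input=4 -> V=0 FIRE
t=2: input=3 -> V=0 FIRE
t=3: input=0 -> V=0
t=4: input=1 -> V=8
t=5: input=1 -> V=12
t=6: input=2 -> V=0 FIRE
t=7: input=2 -> V=16
t=8: input=1 -> V=16
t=9: input=3 -> V=0 FIRE
t=10: input=4 -> V=0 FIRE
t=11: input=4 -> V=0 FIRE
t=12: input=2 -> V=16
t=13: input=4 -> V=0 FIRE
t=14: input=2 -> V=16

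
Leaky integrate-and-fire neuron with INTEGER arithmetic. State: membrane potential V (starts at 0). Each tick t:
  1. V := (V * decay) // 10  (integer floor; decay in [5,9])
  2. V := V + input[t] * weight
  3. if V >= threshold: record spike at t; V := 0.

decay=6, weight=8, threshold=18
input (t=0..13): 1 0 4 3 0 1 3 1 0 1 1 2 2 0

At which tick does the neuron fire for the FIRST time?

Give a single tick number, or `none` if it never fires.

Answer: 2

Derivation:
t=0: input=1 -> V=8
t=1: input=0 -> V=4
t=2: input=4 -> V=0 FIRE
t=3: input=3 -> V=0 FIRE
t=4: input=0 -> V=0
t=5: input=1 -> V=8
t=6: input=3 -> V=0 FIRE
t=7: input=1 -> V=8
t=8: input=0 -> V=4
t=9: input=1 -> V=10
t=10: input=1 -> V=14
t=11: input=2 -> V=0 FIRE
t=12: input=2 -> V=16
t=13: input=0 -> V=9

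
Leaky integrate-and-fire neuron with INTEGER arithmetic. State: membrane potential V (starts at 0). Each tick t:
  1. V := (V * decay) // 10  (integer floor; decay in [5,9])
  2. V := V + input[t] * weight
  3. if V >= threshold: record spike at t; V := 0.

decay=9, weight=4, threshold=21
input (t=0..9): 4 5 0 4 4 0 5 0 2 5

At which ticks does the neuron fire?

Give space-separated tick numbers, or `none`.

t=0: input=4 -> V=16
t=1: input=5 -> V=0 FIRE
t=2: input=0 -> V=0
t=3: input=4 -> V=16
t=4: input=4 -> V=0 FIRE
t=5: input=0 -> V=0
t=6: input=5 -> V=20
t=7: input=0 -> V=18
t=8: input=2 -> V=0 FIRE
t=9: input=5 -> V=20

Answer: 1 4 8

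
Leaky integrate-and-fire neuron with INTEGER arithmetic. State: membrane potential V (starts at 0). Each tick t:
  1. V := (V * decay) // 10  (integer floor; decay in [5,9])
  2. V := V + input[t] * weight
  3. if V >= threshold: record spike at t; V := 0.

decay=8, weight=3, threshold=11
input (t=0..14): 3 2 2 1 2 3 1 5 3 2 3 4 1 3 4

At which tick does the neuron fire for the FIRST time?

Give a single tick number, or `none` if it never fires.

t=0: input=3 -> V=9
t=1: input=2 -> V=0 FIRE
t=2: input=2 -> V=6
t=3: input=1 -> V=7
t=4: input=2 -> V=0 FIRE
t=5: input=3 -> V=9
t=6: input=1 -> V=10
t=7: input=5 -> V=0 FIRE
t=8: input=3 -> V=9
t=9: input=2 -> V=0 FIRE
t=10: input=3 -> V=9
t=11: input=4 -> V=0 FIRE
t=12: input=1 -> V=3
t=13: input=3 -> V=0 FIRE
t=14: input=4 -> V=0 FIRE

Answer: 1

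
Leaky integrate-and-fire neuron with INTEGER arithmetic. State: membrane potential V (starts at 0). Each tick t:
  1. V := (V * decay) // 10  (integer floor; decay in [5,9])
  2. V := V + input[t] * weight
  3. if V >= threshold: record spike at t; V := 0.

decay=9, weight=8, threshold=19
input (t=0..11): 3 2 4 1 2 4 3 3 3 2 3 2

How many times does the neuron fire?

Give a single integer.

Answer: 8

Derivation:
t=0: input=3 -> V=0 FIRE
t=1: input=2 -> V=16
t=2: input=4 -> V=0 FIRE
t=3: input=1 -> V=8
t=4: input=2 -> V=0 FIRE
t=5: input=4 -> V=0 FIRE
t=6: input=3 -> V=0 FIRE
t=7: input=3 -> V=0 FIRE
t=8: input=3 -> V=0 FIRE
t=9: input=2 -> V=16
t=10: input=3 -> V=0 FIRE
t=11: input=2 -> V=16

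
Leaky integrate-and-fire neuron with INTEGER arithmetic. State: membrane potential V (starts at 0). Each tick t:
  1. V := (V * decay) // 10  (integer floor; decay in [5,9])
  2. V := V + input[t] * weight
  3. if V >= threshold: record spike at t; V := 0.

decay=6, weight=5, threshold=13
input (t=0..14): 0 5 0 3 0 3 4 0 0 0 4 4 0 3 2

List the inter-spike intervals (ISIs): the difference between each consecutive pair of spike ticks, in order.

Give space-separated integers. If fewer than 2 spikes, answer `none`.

Answer: 2 2 1 4 1 2

Derivation:
t=0: input=0 -> V=0
t=1: input=5 -> V=0 FIRE
t=2: input=0 -> V=0
t=3: input=3 -> V=0 FIRE
t=4: input=0 -> V=0
t=5: input=3 -> V=0 FIRE
t=6: input=4 -> V=0 FIRE
t=7: input=0 -> V=0
t=8: input=0 -> V=0
t=9: input=0 -> V=0
t=10: input=4 -> V=0 FIRE
t=11: input=4 -> V=0 FIRE
t=12: input=0 -> V=0
t=13: input=3 -> V=0 FIRE
t=14: input=2 -> V=10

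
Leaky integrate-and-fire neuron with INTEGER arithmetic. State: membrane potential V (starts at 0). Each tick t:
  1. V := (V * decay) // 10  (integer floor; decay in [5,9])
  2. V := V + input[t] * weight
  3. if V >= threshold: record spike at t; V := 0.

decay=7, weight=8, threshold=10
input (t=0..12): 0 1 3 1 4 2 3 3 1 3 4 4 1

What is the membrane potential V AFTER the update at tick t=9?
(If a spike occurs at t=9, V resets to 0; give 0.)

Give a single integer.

Answer: 0

Derivation:
t=0: input=0 -> V=0
t=1: input=1 -> V=8
t=2: input=3 -> V=0 FIRE
t=3: input=1 -> V=8
t=4: input=4 -> V=0 FIRE
t=5: input=2 -> V=0 FIRE
t=6: input=3 -> V=0 FIRE
t=7: input=3 -> V=0 FIRE
t=8: input=1 -> V=8
t=9: input=3 -> V=0 FIRE
t=10: input=4 -> V=0 FIRE
t=11: input=4 -> V=0 FIRE
t=12: input=1 -> V=8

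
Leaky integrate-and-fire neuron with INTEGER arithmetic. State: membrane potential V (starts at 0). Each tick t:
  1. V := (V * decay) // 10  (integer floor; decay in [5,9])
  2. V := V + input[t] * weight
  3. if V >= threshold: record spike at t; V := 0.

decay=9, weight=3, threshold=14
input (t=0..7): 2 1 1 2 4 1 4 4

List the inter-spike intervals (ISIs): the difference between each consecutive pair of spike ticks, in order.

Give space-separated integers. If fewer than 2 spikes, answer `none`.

t=0: input=2 -> V=6
t=1: input=1 -> V=8
t=2: input=1 -> V=10
t=3: input=2 -> V=0 FIRE
t=4: input=4 -> V=12
t=5: input=1 -> V=13
t=6: input=4 -> V=0 FIRE
t=7: input=4 -> V=12

Answer: 3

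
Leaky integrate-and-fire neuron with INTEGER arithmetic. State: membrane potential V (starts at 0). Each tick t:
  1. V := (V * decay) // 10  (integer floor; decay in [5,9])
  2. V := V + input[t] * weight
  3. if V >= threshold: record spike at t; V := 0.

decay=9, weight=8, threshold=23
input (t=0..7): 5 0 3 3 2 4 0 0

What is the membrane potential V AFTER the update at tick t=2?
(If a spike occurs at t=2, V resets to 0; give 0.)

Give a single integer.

t=0: input=5 -> V=0 FIRE
t=1: input=0 -> V=0
t=2: input=3 -> V=0 FIRE
t=3: input=3 -> V=0 FIRE
t=4: input=2 -> V=16
t=5: input=4 -> V=0 FIRE
t=6: input=0 -> V=0
t=7: input=0 -> V=0

Answer: 0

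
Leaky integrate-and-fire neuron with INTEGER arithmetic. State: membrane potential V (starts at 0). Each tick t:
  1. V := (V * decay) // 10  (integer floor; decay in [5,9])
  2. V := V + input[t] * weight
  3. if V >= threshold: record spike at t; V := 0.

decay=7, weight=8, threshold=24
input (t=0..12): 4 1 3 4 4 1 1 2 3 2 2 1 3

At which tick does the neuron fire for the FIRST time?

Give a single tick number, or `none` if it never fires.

t=0: input=4 -> V=0 FIRE
t=1: input=1 -> V=8
t=2: input=3 -> V=0 FIRE
t=3: input=4 -> V=0 FIRE
t=4: input=4 -> V=0 FIRE
t=5: input=1 -> V=8
t=6: input=1 -> V=13
t=7: input=2 -> V=0 FIRE
t=8: input=3 -> V=0 FIRE
t=9: input=2 -> V=16
t=10: input=2 -> V=0 FIRE
t=11: input=1 -> V=8
t=12: input=3 -> V=0 FIRE

Answer: 0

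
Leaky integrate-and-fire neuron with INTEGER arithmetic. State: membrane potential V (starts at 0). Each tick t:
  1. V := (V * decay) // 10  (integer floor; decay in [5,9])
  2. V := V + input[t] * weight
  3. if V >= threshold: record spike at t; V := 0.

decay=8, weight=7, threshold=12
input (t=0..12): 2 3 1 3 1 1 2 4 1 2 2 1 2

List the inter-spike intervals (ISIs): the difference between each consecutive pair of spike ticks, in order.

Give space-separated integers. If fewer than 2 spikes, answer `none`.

t=0: input=2 -> V=0 FIRE
t=1: input=3 -> V=0 FIRE
t=2: input=1 -> V=7
t=3: input=3 -> V=0 FIRE
t=4: input=1 -> V=7
t=5: input=1 -> V=0 FIRE
t=6: input=2 -> V=0 FIRE
t=7: input=4 -> V=0 FIRE
t=8: input=1 -> V=7
t=9: input=2 -> V=0 FIRE
t=10: input=2 -> V=0 FIRE
t=11: input=1 -> V=7
t=12: input=2 -> V=0 FIRE

Answer: 1 2 2 1 1 2 1 2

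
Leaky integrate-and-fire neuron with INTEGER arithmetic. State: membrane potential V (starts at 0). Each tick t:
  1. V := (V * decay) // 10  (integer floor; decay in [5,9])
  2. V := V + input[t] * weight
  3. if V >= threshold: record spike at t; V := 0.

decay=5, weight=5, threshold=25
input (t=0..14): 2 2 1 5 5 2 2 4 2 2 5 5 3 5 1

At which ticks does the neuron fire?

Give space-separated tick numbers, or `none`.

t=0: input=2 -> V=10
t=1: input=2 -> V=15
t=2: input=1 -> V=12
t=3: input=5 -> V=0 FIRE
t=4: input=5 -> V=0 FIRE
t=5: input=2 -> V=10
t=6: input=2 -> V=15
t=7: input=4 -> V=0 FIRE
t=8: input=2 -> V=10
t=9: input=2 -> V=15
t=10: input=5 -> V=0 FIRE
t=11: input=5 -> V=0 FIRE
t=12: input=3 -> V=15
t=13: input=5 -> V=0 FIRE
t=14: input=1 -> V=5

Answer: 3 4 7 10 11 13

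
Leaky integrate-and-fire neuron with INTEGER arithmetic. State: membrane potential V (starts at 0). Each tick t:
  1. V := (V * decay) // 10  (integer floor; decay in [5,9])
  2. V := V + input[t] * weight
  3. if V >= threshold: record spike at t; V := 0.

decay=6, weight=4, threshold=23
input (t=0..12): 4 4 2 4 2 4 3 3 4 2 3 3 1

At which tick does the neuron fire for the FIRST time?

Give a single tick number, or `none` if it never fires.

t=0: input=4 -> V=16
t=1: input=4 -> V=0 FIRE
t=2: input=2 -> V=8
t=3: input=4 -> V=20
t=4: input=2 -> V=20
t=5: input=4 -> V=0 FIRE
t=6: input=3 -> V=12
t=7: input=3 -> V=19
t=8: input=4 -> V=0 FIRE
t=9: input=2 -> V=8
t=10: input=3 -> V=16
t=11: input=3 -> V=21
t=12: input=1 -> V=16

Answer: 1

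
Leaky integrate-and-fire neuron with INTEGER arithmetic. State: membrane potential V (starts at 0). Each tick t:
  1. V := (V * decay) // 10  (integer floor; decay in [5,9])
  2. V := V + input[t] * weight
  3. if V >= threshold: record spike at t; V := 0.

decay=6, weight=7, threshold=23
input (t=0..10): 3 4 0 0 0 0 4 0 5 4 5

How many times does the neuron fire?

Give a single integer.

t=0: input=3 -> V=21
t=1: input=4 -> V=0 FIRE
t=2: input=0 -> V=0
t=3: input=0 -> V=0
t=4: input=0 -> V=0
t=5: input=0 -> V=0
t=6: input=4 -> V=0 FIRE
t=7: input=0 -> V=0
t=8: input=5 -> V=0 FIRE
t=9: input=4 -> V=0 FIRE
t=10: input=5 -> V=0 FIRE

Answer: 5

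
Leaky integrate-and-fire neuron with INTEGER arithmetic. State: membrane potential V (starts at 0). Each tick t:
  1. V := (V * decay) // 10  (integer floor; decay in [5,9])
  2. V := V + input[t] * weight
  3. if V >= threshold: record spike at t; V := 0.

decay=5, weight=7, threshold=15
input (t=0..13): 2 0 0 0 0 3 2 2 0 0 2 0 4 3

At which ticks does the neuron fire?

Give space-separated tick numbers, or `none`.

t=0: input=2 -> V=14
t=1: input=0 -> V=7
t=2: input=0 -> V=3
t=3: input=0 -> V=1
t=4: input=0 -> V=0
t=5: input=3 -> V=0 FIRE
t=6: input=2 -> V=14
t=7: input=2 -> V=0 FIRE
t=8: input=0 -> V=0
t=9: input=0 -> V=0
t=10: input=2 -> V=14
t=11: input=0 -> V=7
t=12: input=4 -> V=0 FIRE
t=13: input=3 -> V=0 FIRE

Answer: 5 7 12 13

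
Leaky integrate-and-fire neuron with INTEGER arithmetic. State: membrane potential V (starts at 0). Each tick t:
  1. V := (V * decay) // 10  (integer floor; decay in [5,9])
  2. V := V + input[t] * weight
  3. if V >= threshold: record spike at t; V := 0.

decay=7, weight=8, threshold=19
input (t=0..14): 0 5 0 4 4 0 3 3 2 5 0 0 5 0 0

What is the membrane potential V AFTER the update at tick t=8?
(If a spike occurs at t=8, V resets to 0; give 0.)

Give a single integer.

Answer: 16

Derivation:
t=0: input=0 -> V=0
t=1: input=5 -> V=0 FIRE
t=2: input=0 -> V=0
t=3: input=4 -> V=0 FIRE
t=4: input=4 -> V=0 FIRE
t=5: input=0 -> V=0
t=6: input=3 -> V=0 FIRE
t=7: input=3 -> V=0 FIRE
t=8: input=2 -> V=16
t=9: input=5 -> V=0 FIRE
t=10: input=0 -> V=0
t=11: input=0 -> V=0
t=12: input=5 -> V=0 FIRE
t=13: input=0 -> V=0
t=14: input=0 -> V=0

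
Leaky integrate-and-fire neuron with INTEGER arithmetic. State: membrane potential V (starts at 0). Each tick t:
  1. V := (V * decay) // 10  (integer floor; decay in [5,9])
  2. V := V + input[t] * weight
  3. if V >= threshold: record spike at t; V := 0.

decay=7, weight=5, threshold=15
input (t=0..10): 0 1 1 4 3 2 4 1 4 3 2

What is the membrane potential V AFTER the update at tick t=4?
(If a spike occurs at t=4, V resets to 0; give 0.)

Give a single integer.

t=0: input=0 -> V=0
t=1: input=1 -> V=5
t=2: input=1 -> V=8
t=3: input=4 -> V=0 FIRE
t=4: input=3 -> V=0 FIRE
t=5: input=2 -> V=10
t=6: input=4 -> V=0 FIRE
t=7: input=1 -> V=5
t=8: input=4 -> V=0 FIRE
t=9: input=3 -> V=0 FIRE
t=10: input=2 -> V=10

Answer: 0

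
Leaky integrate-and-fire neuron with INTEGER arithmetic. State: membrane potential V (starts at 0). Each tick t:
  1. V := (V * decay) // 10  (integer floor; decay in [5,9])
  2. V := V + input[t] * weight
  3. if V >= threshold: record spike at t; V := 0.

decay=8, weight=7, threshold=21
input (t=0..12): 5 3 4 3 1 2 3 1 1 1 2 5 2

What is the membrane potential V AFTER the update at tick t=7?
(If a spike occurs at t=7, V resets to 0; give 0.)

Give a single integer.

t=0: input=5 -> V=0 FIRE
t=1: input=3 -> V=0 FIRE
t=2: input=4 -> V=0 FIRE
t=3: input=3 -> V=0 FIRE
t=4: input=1 -> V=7
t=5: input=2 -> V=19
t=6: input=3 -> V=0 FIRE
t=7: input=1 -> V=7
t=8: input=1 -> V=12
t=9: input=1 -> V=16
t=10: input=2 -> V=0 FIRE
t=11: input=5 -> V=0 FIRE
t=12: input=2 -> V=14

Answer: 7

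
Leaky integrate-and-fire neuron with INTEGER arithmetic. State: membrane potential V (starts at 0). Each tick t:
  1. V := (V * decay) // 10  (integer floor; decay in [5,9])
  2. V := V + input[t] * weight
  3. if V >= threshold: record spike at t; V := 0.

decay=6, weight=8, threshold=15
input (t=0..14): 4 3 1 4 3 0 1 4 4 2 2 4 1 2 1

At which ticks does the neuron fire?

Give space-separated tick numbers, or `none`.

Answer: 0 1 3 4 7 8 9 10 11 13

Derivation:
t=0: input=4 -> V=0 FIRE
t=1: input=3 -> V=0 FIRE
t=2: input=1 -> V=8
t=3: input=4 -> V=0 FIRE
t=4: input=3 -> V=0 FIRE
t=5: input=0 -> V=0
t=6: input=1 -> V=8
t=7: input=4 -> V=0 FIRE
t=8: input=4 -> V=0 FIRE
t=9: input=2 -> V=0 FIRE
t=10: input=2 -> V=0 FIRE
t=11: input=4 -> V=0 FIRE
t=12: input=1 -> V=8
t=13: input=2 -> V=0 FIRE
t=14: input=1 -> V=8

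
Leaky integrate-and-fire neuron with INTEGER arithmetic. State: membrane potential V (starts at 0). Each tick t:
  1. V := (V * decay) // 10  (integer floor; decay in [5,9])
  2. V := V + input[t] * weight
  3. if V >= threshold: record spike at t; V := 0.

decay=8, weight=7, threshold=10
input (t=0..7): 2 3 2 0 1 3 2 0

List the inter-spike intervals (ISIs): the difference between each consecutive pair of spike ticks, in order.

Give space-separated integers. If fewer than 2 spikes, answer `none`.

Answer: 1 1 3 1

Derivation:
t=0: input=2 -> V=0 FIRE
t=1: input=3 -> V=0 FIRE
t=2: input=2 -> V=0 FIRE
t=3: input=0 -> V=0
t=4: input=1 -> V=7
t=5: input=3 -> V=0 FIRE
t=6: input=2 -> V=0 FIRE
t=7: input=0 -> V=0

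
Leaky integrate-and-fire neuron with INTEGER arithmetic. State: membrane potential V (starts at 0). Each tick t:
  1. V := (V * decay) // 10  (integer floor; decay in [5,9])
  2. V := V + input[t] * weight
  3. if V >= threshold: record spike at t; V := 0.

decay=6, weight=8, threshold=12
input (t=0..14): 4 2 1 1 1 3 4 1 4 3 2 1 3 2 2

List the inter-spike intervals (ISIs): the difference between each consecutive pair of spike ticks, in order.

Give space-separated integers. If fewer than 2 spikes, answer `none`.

Answer: 1 2 2 1 2 1 1 2 1 1

Derivation:
t=0: input=4 -> V=0 FIRE
t=1: input=2 -> V=0 FIRE
t=2: input=1 -> V=8
t=3: input=1 -> V=0 FIRE
t=4: input=1 -> V=8
t=5: input=3 -> V=0 FIRE
t=6: input=4 -> V=0 FIRE
t=7: input=1 -> V=8
t=8: input=4 -> V=0 FIRE
t=9: input=3 -> V=0 FIRE
t=10: input=2 -> V=0 FIRE
t=11: input=1 -> V=8
t=12: input=3 -> V=0 FIRE
t=13: input=2 -> V=0 FIRE
t=14: input=2 -> V=0 FIRE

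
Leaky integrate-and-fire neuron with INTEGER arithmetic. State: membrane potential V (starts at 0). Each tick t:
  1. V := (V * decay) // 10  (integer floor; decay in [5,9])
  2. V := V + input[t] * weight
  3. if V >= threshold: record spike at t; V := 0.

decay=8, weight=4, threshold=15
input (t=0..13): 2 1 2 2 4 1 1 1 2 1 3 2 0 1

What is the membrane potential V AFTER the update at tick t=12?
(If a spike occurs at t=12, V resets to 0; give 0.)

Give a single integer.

t=0: input=2 -> V=8
t=1: input=1 -> V=10
t=2: input=2 -> V=0 FIRE
t=3: input=2 -> V=8
t=4: input=4 -> V=0 FIRE
t=5: input=1 -> V=4
t=6: input=1 -> V=7
t=7: input=1 -> V=9
t=8: input=2 -> V=0 FIRE
t=9: input=1 -> V=4
t=10: input=3 -> V=0 FIRE
t=11: input=2 -> V=8
t=12: input=0 -> V=6
t=13: input=1 -> V=8

Answer: 6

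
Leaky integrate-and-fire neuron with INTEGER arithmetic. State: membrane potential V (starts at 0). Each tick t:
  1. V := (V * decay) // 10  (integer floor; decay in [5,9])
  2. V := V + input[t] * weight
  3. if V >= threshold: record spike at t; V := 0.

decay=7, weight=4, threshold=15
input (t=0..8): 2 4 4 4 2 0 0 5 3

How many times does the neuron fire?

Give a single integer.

t=0: input=2 -> V=8
t=1: input=4 -> V=0 FIRE
t=2: input=4 -> V=0 FIRE
t=3: input=4 -> V=0 FIRE
t=4: input=2 -> V=8
t=5: input=0 -> V=5
t=6: input=0 -> V=3
t=7: input=5 -> V=0 FIRE
t=8: input=3 -> V=12

Answer: 4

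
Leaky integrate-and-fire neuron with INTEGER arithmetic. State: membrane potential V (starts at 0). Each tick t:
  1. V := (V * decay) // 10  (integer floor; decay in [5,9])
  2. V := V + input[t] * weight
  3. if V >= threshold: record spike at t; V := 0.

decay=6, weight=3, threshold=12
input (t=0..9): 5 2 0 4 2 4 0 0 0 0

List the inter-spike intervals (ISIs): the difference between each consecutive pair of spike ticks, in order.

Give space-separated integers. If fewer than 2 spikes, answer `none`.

Answer: 3 2

Derivation:
t=0: input=5 -> V=0 FIRE
t=1: input=2 -> V=6
t=2: input=0 -> V=3
t=3: input=4 -> V=0 FIRE
t=4: input=2 -> V=6
t=5: input=4 -> V=0 FIRE
t=6: input=0 -> V=0
t=7: input=0 -> V=0
t=8: input=0 -> V=0
t=9: input=0 -> V=0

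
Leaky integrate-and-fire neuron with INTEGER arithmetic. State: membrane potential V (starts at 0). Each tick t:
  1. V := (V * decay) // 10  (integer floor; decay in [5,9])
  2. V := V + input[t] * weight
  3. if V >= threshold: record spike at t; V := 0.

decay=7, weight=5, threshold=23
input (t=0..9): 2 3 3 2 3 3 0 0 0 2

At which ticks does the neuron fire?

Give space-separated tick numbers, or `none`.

t=0: input=2 -> V=10
t=1: input=3 -> V=22
t=2: input=3 -> V=0 FIRE
t=3: input=2 -> V=10
t=4: input=3 -> V=22
t=5: input=3 -> V=0 FIRE
t=6: input=0 -> V=0
t=7: input=0 -> V=0
t=8: input=0 -> V=0
t=9: input=2 -> V=10

Answer: 2 5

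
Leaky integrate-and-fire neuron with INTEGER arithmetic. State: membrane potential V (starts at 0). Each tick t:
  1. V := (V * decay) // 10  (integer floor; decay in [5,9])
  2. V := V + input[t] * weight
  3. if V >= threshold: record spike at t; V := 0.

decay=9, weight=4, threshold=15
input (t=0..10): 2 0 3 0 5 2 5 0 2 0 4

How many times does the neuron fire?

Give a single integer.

Answer: 4

Derivation:
t=0: input=2 -> V=8
t=1: input=0 -> V=7
t=2: input=3 -> V=0 FIRE
t=3: input=0 -> V=0
t=4: input=5 -> V=0 FIRE
t=5: input=2 -> V=8
t=6: input=5 -> V=0 FIRE
t=7: input=0 -> V=0
t=8: input=2 -> V=8
t=9: input=0 -> V=7
t=10: input=4 -> V=0 FIRE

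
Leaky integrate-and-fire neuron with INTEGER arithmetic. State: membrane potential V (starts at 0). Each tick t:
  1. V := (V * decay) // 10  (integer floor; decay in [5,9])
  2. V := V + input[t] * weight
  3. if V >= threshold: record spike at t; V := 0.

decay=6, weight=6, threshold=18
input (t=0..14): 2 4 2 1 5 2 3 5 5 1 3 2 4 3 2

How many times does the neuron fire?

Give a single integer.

Answer: 8

Derivation:
t=0: input=2 -> V=12
t=1: input=4 -> V=0 FIRE
t=2: input=2 -> V=12
t=3: input=1 -> V=13
t=4: input=5 -> V=0 FIRE
t=5: input=2 -> V=12
t=6: input=3 -> V=0 FIRE
t=7: input=5 -> V=0 FIRE
t=8: input=5 -> V=0 FIRE
t=9: input=1 -> V=6
t=10: input=3 -> V=0 FIRE
t=11: input=2 -> V=12
t=12: input=4 -> V=0 FIRE
t=13: input=3 -> V=0 FIRE
t=14: input=2 -> V=12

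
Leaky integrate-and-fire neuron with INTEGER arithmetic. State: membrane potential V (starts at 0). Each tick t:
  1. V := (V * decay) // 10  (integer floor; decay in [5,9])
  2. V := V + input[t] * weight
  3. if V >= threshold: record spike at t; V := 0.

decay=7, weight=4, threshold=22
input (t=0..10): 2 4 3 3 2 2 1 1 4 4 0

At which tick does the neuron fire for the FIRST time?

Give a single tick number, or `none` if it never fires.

t=0: input=2 -> V=8
t=1: input=4 -> V=21
t=2: input=3 -> V=0 FIRE
t=3: input=3 -> V=12
t=4: input=2 -> V=16
t=5: input=2 -> V=19
t=6: input=1 -> V=17
t=7: input=1 -> V=15
t=8: input=4 -> V=0 FIRE
t=9: input=4 -> V=16
t=10: input=0 -> V=11

Answer: 2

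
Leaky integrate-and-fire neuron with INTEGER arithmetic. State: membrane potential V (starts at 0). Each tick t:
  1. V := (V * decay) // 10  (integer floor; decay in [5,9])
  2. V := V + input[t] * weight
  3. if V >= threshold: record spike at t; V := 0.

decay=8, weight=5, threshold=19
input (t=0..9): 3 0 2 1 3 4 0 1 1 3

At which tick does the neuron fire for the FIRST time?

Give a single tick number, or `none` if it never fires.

Answer: 2

Derivation:
t=0: input=3 -> V=15
t=1: input=0 -> V=12
t=2: input=2 -> V=0 FIRE
t=3: input=1 -> V=5
t=4: input=3 -> V=0 FIRE
t=5: input=4 -> V=0 FIRE
t=6: input=0 -> V=0
t=7: input=1 -> V=5
t=8: input=1 -> V=9
t=9: input=3 -> V=0 FIRE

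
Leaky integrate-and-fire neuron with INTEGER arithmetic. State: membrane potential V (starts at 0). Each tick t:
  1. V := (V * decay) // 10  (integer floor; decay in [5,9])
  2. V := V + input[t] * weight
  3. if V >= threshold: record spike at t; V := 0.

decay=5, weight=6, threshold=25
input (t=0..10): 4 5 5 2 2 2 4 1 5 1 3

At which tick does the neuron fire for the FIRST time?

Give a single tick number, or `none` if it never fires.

Answer: 1

Derivation:
t=0: input=4 -> V=24
t=1: input=5 -> V=0 FIRE
t=2: input=5 -> V=0 FIRE
t=3: input=2 -> V=12
t=4: input=2 -> V=18
t=5: input=2 -> V=21
t=6: input=4 -> V=0 FIRE
t=7: input=1 -> V=6
t=8: input=5 -> V=0 FIRE
t=9: input=1 -> V=6
t=10: input=3 -> V=21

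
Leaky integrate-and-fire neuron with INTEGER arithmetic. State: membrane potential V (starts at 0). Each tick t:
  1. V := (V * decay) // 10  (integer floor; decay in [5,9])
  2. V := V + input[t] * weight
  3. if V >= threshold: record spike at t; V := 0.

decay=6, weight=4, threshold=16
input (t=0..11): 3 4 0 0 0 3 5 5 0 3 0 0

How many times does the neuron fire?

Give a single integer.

Answer: 3

Derivation:
t=0: input=3 -> V=12
t=1: input=4 -> V=0 FIRE
t=2: input=0 -> V=0
t=3: input=0 -> V=0
t=4: input=0 -> V=0
t=5: input=3 -> V=12
t=6: input=5 -> V=0 FIRE
t=7: input=5 -> V=0 FIRE
t=8: input=0 -> V=0
t=9: input=3 -> V=12
t=10: input=0 -> V=7
t=11: input=0 -> V=4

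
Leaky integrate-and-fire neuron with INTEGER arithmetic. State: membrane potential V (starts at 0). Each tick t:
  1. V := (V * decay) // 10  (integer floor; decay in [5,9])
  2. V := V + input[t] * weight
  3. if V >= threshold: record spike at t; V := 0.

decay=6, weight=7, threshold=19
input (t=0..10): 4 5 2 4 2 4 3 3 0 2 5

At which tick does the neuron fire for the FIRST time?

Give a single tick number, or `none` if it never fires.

t=0: input=4 -> V=0 FIRE
t=1: input=5 -> V=0 FIRE
t=2: input=2 -> V=14
t=3: input=4 -> V=0 FIRE
t=4: input=2 -> V=14
t=5: input=4 -> V=0 FIRE
t=6: input=3 -> V=0 FIRE
t=7: input=3 -> V=0 FIRE
t=8: input=0 -> V=0
t=9: input=2 -> V=14
t=10: input=5 -> V=0 FIRE

Answer: 0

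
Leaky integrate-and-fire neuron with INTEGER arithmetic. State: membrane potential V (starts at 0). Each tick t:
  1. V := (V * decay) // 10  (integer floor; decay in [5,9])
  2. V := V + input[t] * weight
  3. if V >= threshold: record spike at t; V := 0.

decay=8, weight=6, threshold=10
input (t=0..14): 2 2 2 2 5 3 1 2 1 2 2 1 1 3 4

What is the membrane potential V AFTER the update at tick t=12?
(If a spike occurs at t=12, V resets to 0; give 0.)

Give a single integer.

t=0: input=2 -> V=0 FIRE
t=1: input=2 -> V=0 FIRE
t=2: input=2 -> V=0 FIRE
t=3: input=2 -> V=0 FIRE
t=4: input=5 -> V=0 FIRE
t=5: input=3 -> V=0 FIRE
t=6: input=1 -> V=6
t=7: input=2 -> V=0 FIRE
t=8: input=1 -> V=6
t=9: input=2 -> V=0 FIRE
t=10: input=2 -> V=0 FIRE
t=11: input=1 -> V=6
t=12: input=1 -> V=0 FIRE
t=13: input=3 -> V=0 FIRE
t=14: input=4 -> V=0 FIRE

Answer: 0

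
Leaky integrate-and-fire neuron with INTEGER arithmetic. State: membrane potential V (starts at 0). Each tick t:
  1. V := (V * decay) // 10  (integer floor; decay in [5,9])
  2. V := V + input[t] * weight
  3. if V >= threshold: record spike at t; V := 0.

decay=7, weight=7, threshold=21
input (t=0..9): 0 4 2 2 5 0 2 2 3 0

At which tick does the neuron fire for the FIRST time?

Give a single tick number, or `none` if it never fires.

t=0: input=0 -> V=0
t=1: input=4 -> V=0 FIRE
t=2: input=2 -> V=14
t=3: input=2 -> V=0 FIRE
t=4: input=5 -> V=0 FIRE
t=5: input=0 -> V=0
t=6: input=2 -> V=14
t=7: input=2 -> V=0 FIRE
t=8: input=3 -> V=0 FIRE
t=9: input=0 -> V=0

Answer: 1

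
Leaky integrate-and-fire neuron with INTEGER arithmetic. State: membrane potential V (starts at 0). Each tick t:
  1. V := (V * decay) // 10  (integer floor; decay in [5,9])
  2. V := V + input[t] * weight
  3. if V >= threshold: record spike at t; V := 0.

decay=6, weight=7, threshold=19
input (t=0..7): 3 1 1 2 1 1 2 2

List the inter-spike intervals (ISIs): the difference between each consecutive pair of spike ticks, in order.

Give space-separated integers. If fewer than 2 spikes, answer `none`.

t=0: input=3 -> V=0 FIRE
t=1: input=1 -> V=7
t=2: input=1 -> V=11
t=3: input=2 -> V=0 FIRE
t=4: input=1 -> V=7
t=5: input=1 -> V=11
t=6: input=2 -> V=0 FIRE
t=7: input=2 -> V=14

Answer: 3 3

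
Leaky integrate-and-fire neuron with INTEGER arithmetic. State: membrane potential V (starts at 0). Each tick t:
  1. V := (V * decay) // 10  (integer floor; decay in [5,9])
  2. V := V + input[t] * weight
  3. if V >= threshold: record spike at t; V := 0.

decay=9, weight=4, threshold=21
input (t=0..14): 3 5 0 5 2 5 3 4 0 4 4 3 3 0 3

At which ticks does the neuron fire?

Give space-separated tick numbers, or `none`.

t=0: input=3 -> V=12
t=1: input=5 -> V=0 FIRE
t=2: input=0 -> V=0
t=3: input=5 -> V=20
t=4: input=2 -> V=0 FIRE
t=5: input=5 -> V=20
t=6: input=3 -> V=0 FIRE
t=7: input=4 -> V=16
t=8: input=0 -> V=14
t=9: input=4 -> V=0 FIRE
t=10: input=4 -> V=16
t=11: input=3 -> V=0 FIRE
t=12: input=3 -> V=12
t=13: input=0 -> V=10
t=14: input=3 -> V=0 FIRE

Answer: 1 4 6 9 11 14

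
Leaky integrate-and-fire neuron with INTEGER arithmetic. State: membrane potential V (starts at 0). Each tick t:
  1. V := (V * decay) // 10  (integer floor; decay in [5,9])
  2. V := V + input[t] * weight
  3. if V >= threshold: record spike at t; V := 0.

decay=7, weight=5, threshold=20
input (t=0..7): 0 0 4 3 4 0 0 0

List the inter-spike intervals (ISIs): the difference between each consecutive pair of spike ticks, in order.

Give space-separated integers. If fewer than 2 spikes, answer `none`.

t=0: input=0 -> V=0
t=1: input=0 -> V=0
t=2: input=4 -> V=0 FIRE
t=3: input=3 -> V=15
t=4: input=4 -> V=0 FIRE
t=5: input=0 -> V=0
t=6: input=0 -> V=0
t=7: input=0 -> V=0

Answer: 2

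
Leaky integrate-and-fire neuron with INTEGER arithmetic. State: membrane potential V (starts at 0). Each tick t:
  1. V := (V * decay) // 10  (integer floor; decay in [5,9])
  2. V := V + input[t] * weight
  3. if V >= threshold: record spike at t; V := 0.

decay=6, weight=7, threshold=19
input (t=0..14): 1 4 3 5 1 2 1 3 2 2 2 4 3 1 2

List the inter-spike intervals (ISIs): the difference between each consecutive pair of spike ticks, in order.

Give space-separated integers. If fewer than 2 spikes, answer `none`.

Answer: 1 1 4 2 2 1

Derivation:
t=0: input=1 -> V=7
t=1: input=4 -> V=0 FIRE
t=2: input=3 -> V=0 FIRE
t=3: input=5 -> V=0 FIRE
t=4: input=1 -> V=7
t=5: input=2 -> V=18
t=6: input=1 -> V=17
t=7: input=3 -> V=0 FIRE
t=8: input=2 -> V=14
t=9: input=2 -> V=0 FIRE
t=10: input=2 -> V=14
t=11: input=4 -> V=0 FIRE
t=12: input=3 -> V=0 FIRE
t=13: input=1 -> V=7
t=14: input=2 -> V=18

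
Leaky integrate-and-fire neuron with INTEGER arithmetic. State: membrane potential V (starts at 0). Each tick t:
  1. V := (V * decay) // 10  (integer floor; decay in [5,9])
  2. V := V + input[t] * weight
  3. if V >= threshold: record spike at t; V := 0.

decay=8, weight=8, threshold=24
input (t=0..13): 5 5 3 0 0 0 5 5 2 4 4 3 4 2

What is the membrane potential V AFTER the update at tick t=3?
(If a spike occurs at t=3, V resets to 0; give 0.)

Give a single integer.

Answer: 0

Derivation:
t=0: input=5 -> V=0 FIRE
t=1: input=5 -> V=0 FIRE
t=2: input=3 -> V=0 FIRE
t=3: input=0 -> V=0
t=4: input=0 -> V=0
t=5: input=0 -> V=0
t=6: input=5 -> V=0 FIRE
t=7: input=5 -> V=0 FIRE
t=8: input=2 -> V=16
t=9: input=4 -> V=0 FIRE
t=10: input=4 -> V=0 FIRE
t=11: input=3 -> V=0 FIRE
t=12: input=4 -> V=0 FIRE
t=13: input=2 -> V=16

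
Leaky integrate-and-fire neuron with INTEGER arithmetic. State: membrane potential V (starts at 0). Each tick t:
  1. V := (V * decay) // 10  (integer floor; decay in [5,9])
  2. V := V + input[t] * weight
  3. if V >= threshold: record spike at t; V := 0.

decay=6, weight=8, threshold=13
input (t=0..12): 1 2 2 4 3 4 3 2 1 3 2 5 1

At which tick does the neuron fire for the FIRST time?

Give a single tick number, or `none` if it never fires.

t=0: input=1 -> V=8
t=1: input=2 -> V=0 FIRE
t=2: input=2 -> V=0 FIRE
t=3: input=4 -> V=0 FIRE
t=4: input=3 -> V=0 FIRE
t=5: input=4 -> V=0 FIRE
t=6: input=3 -> V=0 FIRE
t=7: input=2 -> V=0 FIRE
t=8: input=1 -> V=8
t=9: input=3 -> V=0 FIRE
t=10: input=2 -> V=0 FIRE
t=11: input=5 -> V=0 FIRE
t=12: input=1 -> V=8

Answer: 1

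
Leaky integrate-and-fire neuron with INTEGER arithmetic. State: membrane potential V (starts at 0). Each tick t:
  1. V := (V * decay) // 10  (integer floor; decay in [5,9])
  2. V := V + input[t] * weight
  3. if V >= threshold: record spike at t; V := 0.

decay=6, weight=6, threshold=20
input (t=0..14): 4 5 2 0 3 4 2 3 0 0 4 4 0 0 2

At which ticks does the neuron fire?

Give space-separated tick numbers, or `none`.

t=0: input=4 -> V=0 FIRE
t=1: input=5 -> V=0 FIRE
t=2: input=2 -> V=12
t=3: input=0 -> V=7
t=4: input=3 -> V=0 FIRE
t=5: input=4 -> V=0 FIRE
t=6: input=2 -> V=12
t=7: input=3 -> V=0 FIRE
t=8: input=0 -> V=0
t=9: input=0 -> V=0
t=10: input=4 -> V=0 FIRE
t=11: input=4 -> V=0 FIRE
t=12: input=0 -> V=0
t=13: input=0 -> V=0
t=14: input=2 -> V=12

Answer: 0 1 4 5 7 10 11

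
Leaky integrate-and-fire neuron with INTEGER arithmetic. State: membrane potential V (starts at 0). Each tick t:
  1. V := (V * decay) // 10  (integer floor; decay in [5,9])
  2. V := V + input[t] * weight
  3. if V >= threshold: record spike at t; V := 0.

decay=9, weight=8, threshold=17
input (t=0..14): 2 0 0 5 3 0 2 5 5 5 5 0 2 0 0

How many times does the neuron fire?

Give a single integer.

Answer: 6

Derivation:
t=0: input=2 -> V=16
t=1: input=0 -> V=14
t=2: input=0 -> V=12
t=3: input=5 -> V=0 FIRE
t=4: input=3 -> V=0 FIRE
t=5: input=0 -> V=0
t=6: input=2 -> V=16
t=7: input=5 -> V=0 FIRE
t=8: input=5 -> V=0 FIRE
t=9: input=5 -> V=0 FIRE
t=10: input=5 -> V=0 FIRE
t=11: input=0 -> V=0
t=12: input=2 -> V=16
t=13: input=0 -> V=14
t=14: input=0 -> V=12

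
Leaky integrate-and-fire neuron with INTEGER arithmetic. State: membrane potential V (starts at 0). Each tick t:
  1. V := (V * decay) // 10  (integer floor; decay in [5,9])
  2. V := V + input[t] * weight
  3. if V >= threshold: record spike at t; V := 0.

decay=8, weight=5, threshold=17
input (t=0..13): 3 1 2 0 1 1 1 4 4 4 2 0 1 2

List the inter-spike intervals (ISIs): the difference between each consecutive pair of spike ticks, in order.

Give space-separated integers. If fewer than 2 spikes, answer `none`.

Answer: 6 1 1 4

Derivation:
t=0: input=3 -> V=15
t=1: input=1 -> V=0 FIRE
t=2: input=2 -> V=10
t=3: input=0 -> V=8
t=4: input=1 -> V=11
t=5: input=1 -> V=13
t=6: input=1 -> V=15
t=7: input=4 -> V=0 FIRE
t=8: input=4 -> V=0 FIRE
t=9: input=4 -> V=0 FIRE
t=10: input=2 -> V=10
t=11: input=0 -> V=8
t=12: input=1 -> V=11
t=13: input=2 -> V=0 FIRE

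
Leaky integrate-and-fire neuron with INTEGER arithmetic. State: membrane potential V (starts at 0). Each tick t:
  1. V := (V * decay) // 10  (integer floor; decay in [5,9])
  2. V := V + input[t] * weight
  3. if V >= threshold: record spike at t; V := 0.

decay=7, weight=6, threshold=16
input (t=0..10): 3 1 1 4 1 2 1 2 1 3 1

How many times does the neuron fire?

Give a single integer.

Answer: 5

Derivation:
t=0: input=3 -> V=0 FIRE
t=1: input=1 -> V=6
t=2: input=1 -> V=10
t=3: input=4 -> V=0 FIRE
t=4: input=1 -> V=6
t=5: input=2 -> V=0 FIRE
t=6: input=1 -> V=6
t=7: input=2 -> V=0 FIRE
t=8: input=1 -> V=6
t=9: input=3 -> V=0 FIRE
t=10: input=1 -> V=6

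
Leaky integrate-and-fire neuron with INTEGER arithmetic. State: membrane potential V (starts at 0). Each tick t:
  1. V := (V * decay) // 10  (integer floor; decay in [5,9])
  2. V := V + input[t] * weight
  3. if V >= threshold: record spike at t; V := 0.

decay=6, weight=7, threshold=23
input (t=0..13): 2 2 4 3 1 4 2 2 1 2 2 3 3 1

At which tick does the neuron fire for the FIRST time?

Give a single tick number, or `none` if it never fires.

t=0: input=2 -> V=14
t=1: input=2 -> V=22
t=2: input=4 -> V=0 FIRE
t=3: input=3 -> V=21
t=4: input=1 -> V=19
t=5: input=4 -> V=0 FIRE
t=6: input=2 -> V=14
t=7: input=2 -> V=22
t=8: input=1 -> V=20
t=9: input=2 -> V=0 FIRE
t=10: input=2 -> V=14
t=11: input=3 -> V=0 FIRE
t=12: input=3 -> V=21
t=13: input=1 -> V=19

Answer: 2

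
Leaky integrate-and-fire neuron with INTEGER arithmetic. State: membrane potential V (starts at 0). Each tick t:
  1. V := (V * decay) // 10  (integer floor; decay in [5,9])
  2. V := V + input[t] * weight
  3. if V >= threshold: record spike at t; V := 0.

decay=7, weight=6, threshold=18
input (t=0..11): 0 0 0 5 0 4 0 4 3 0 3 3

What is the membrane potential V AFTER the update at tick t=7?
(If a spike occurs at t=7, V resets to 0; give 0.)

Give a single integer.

Answer: 0

Derivation:
t=0: input=0 -> V=0
t=1: input=0 -> V=0
t=2: input=0 -> V=0
t=3: input=5 -> V=0 FIRE
t=4: input=0 -> V=0
t=5: input=4 -> V=0 FIRE
t=6: input=0 -> V=0
t=7: input=4 -> V=0 FIRE
t=8: input=3 -> V=0 FIRE
t=9: input=0 -> V=0
t=10: input=3 -> V=0 FIRE
t=11: input=3 -> V=0 FIRE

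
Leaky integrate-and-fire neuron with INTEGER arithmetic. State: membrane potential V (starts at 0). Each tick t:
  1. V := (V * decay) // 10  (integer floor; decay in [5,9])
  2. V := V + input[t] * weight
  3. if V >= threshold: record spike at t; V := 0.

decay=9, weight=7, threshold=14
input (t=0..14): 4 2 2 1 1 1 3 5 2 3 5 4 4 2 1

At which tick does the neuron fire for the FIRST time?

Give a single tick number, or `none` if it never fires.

Answer: 0

Derivation:
t=0: input=4 -> V=0 FIRE
t=1: input=2 -> V=0 FIRE
t=2: input=2 -> V=0 FIRE
t=3: input=1 -> V=7
t=4: input=1 -> V=13
t=5: input=1 -> V=0 FIRE
t=6: input=3 -> V=0 FIRE
t=7: input=5 -> V=0 FIRE
t=8: input=2 -> V=0 FIRE
t=9: input=3 -> V=0 FIRE
t=10: input=5 -> V=0 FIRE
t=11: input=4 -> V=0 FIRE
t=12: input=4 -> V=0 FIRE
t=13: input=2 -> V=0 FIRE
t=14: input=1 -> V=7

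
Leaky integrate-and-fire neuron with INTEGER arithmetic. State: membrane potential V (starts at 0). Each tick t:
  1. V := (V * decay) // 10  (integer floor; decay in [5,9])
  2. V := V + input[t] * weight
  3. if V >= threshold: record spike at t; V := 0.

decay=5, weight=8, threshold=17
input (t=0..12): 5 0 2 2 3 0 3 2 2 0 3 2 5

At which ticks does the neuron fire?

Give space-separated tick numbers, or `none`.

Answer: 0 3 4 6 8 10 12

Derivation:
t=0: input=5 -> V=0 FIRE
t=1: input=0 -> V=0
t=2: input=2 -> V=16
t=3: input=2 -> V=0 FIRE
t=4: input=3 -> V=0 FIRE
t=5: input=0 -> V=0
t=6: input=3 -> V=0 FIRE
t=7: input=2 -> V=16
t=8: input=2 -> V=0 FIRE
t=9: input=0 -> V=0
t=10: input=3 -> V=0 FIRE
t=11: input=2 -> V=16
t=12: input=5 -> V=0 FIRE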